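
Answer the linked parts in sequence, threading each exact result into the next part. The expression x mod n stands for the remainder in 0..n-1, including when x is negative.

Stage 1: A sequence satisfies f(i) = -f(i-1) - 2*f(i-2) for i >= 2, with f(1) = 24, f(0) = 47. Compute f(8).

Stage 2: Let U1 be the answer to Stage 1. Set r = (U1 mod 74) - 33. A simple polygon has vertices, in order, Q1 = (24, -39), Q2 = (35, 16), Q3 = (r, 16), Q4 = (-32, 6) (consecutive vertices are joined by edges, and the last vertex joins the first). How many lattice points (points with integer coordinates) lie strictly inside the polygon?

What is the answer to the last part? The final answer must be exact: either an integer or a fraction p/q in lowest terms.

2059

Stage 1: f(2) = -1*(24) - 2*(47) = -118; iterating: f(2)=-118, f(3)=70, f(4)=166, f(5)=-306, f(6)=-26, f(7)=638, f(8)=-586; answer -586
Stage 2: U1 = -586; r = -27; cross terms: (24*16 - 35*-39)=1749, (35*16 - -27*16)=992, (-27*6 - -32*16)=350, (-32*-39 - 24*6)=1104; twice the area = |4195| = 4195; area = 4195/2; boundary points = 11 + 62 + 5 + 1 = 79; strictly interior points = area - boundary/2 + 1 = 2059; answer 2059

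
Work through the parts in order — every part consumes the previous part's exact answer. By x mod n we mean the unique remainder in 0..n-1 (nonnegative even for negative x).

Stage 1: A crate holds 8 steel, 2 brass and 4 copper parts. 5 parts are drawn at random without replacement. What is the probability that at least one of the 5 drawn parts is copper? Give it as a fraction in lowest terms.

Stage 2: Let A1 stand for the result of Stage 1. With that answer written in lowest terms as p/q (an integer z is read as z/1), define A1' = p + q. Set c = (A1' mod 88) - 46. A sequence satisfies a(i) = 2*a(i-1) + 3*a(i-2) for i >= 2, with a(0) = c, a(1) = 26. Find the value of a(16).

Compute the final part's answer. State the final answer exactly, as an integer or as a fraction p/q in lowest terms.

-172186922

Stage 1: total draws C(14,5) = 2002; complement C(10,5) = 252; favorable 2002 - 252 = 1750; P = 125/143; answer 125/143
Stage 2: A1 = 125/143; threaded value p + q = 268; c = -42; a(2) = 2*(26) + 3*(-42) = -74; iterating: a(2)=-74, a(3)=-70, a(4)=-362, a(5)=-934, a(6)=-2954, a(7)=-8710, a(8)=-26282, a(9)=-78694, a(10)=-236234, a(11)=-708550, a(12)=-2125802, a(13)=-6377254, a(14)=-19131914, a(15)=-57395590, a(16)=-172186922; answer -172186922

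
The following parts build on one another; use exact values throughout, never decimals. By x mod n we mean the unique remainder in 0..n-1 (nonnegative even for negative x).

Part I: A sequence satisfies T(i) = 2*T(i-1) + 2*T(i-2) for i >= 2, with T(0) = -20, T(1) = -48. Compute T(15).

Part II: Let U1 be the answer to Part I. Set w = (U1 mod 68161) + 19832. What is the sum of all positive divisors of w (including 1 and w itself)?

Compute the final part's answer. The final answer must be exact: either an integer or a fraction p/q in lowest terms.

Part I: T(2) = 2*(-48) + 2*(-20) = -136; iterating: T(2)=-136, T(3)=-368, T(4)=-1008, T(5)=-2752, T(6)=-7520, T(7)=-20544, T(8)=-56128, T(9)=-153344, T(10)=-418944, T(11)=-1144576, T(12)=-3127040, T(13)=-8543232, T(14)=-23340544, T(15)=-63767552; answer -63767552
Part II: U1 = -63767552; w = 50976; 50976 = 2^5 * 3^3 * 59; sigma = (1 + 2 + 4 + 8 + 16 + 32) * (1 + 3 + 9 + 27) * (1 + 59) = 63 * 40 * 60 = 151200; answer 151200

151200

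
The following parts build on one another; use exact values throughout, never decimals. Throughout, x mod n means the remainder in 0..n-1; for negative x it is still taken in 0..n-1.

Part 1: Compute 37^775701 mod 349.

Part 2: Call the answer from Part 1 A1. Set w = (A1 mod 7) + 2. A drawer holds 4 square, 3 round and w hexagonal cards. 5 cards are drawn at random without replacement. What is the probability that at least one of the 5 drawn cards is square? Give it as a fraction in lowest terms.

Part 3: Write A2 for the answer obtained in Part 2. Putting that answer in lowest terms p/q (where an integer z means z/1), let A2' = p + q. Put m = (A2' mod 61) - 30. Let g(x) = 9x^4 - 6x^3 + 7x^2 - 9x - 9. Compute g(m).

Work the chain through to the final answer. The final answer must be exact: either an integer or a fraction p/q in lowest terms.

Part 1: squarings mod 349: 37^1=37, 37^2=322, 37^4=31, 37^8=263, 37^16=67, 37^32=301, 37^64=210, 37^128=126, 37^256=171, 37^512=274, 37^1024=41, 37^2048=285, 37^4096=257, 37^8192=88, 37^16384=66, 37^32768=168, 37^65536=304, 37^131072=280, 37^262144=224, 37^524288=269; 37^775701 = 37^1 * 37^4 * 37^16 * 37^512 * 37^1024 * 37^4096 * 37^16384 * 37^32768 * 37^65536 * 37^131072 * 37^524288 = 308 (mod 349); answer 308
Part 2: A1 = 308; w = 2; total draws C(9,5) = 126; complement C(5,5) = 1; favorable 126 - 1 = 125; P = 125/126; answer 125/126
Part 3: A2 = 125/126; threaded value p + q = 251; m = -23; 9*(-23)^4 - 6*(-23)^3 + 7*(-23)^2 - 9*(-23)^1 - 9 = (2518569) + (73002) + (3703) + (207) + (-9) = 2595472; answer 2595472

2595472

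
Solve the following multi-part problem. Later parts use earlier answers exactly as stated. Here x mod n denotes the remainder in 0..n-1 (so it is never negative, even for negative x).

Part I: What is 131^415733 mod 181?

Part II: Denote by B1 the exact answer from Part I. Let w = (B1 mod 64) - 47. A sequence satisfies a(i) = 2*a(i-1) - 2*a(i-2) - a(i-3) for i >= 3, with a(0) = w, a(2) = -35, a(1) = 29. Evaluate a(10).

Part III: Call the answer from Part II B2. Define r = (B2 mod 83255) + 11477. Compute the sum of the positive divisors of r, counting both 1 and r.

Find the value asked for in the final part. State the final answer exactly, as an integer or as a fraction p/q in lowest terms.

115392

Part I: squarings mod 181: 131^1=131, 131^2=147, 131^4=70, 131^8=13, 131^16=169, 131^32=144, 131^64=102, 131^128=87, 131^256=148, 131^512=3, 131^1024=9, 131^2048=81, 131^4096=45, 131^8192=34, 131^16384=70, 131^32768=13, 131^65536=169, 131^131072=144, 131^262144=102; 131^415733 = 131^1 * 131^4 * 131^16 * 131^32 * 131^64 * 131^128 * 131^256 * 131^512 * 131^1024 * 131^4096 * 131^16384 * 131^131072 * 131^262144 = 91 (mod 181); answer 91
Part II: B1 = 91; w = -20; a(3) = 2*(-35) - 2*(29) - 1*(-20) = -108; iterating: a(3)=-108, a(4)=-175, a(5)=-99, a(6)=260, a(7)=893, a(8)=1365, a(9)=684, a(10)=-2255; answer -2255
Part III: B2 = -2255; r = 92477; 92477 = 7 * 11 * 1201; sigma = (1 + 7) * (1 + 11) * (1 + 1201) = 8 * 12 * 1202 = 115392; answer 115392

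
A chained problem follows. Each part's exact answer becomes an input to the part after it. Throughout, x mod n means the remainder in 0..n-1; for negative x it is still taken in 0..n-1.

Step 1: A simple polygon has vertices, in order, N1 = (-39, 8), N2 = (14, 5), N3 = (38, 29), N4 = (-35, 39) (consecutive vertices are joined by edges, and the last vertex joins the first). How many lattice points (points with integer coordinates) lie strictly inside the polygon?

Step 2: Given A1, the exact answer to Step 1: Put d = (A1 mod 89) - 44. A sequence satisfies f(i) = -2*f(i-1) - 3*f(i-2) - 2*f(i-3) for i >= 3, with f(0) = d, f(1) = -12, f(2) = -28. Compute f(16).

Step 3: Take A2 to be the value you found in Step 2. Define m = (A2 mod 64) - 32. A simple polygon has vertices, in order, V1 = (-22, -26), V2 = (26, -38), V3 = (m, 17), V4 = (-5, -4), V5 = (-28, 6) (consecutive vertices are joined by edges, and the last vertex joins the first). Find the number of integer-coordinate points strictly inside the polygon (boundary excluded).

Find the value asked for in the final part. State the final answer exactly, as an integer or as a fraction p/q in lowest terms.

Step 1: cross terms: (-39*5 - 14*8)=-307, (14*29 - 38*5)=216, (38*39 - -35*29)=2497, (-35*8 - -39*39)=1241; twice the area = |3647| = 3647; area = 3647/2; boundary points = 1 + 24 + 1 + 1 = 27; strictly interior points = area - boundary/2 + 1 = 1811; answer 1811
Step 2: A1 = 1811; d = -13; f(3) = -2*(-28) - 3*(-12) - 2*(-13) = 118; iterating: f(3)=118, f(4)=-128, f(5)=-42, f(6)=232, f(7)=-82, f(8)=-448, f(9)=678, f(10)=152, f(11)=-1442, f(12)=1072, f(13)=1878, f(14)=-4088, f(15)=398, f(16)=7712; answer 7712
Step 3: A2 = 7712; m = 0; cross terms: (-22*-38 - 26*-26)=1512, (26*17 - 0*-38)=442, (0*-4 - -5*17)=85, (-5*6 - -28*-4)=-142, (-28*-26 - -22*6)=860; twice the area = |2757| = 2757; area = 2757/2; boundary points = 12 + 1 + 1 + 1 + 2 = 17; strictly interior points = area - boundary/2 + 1 = 1371; answer 1371

1371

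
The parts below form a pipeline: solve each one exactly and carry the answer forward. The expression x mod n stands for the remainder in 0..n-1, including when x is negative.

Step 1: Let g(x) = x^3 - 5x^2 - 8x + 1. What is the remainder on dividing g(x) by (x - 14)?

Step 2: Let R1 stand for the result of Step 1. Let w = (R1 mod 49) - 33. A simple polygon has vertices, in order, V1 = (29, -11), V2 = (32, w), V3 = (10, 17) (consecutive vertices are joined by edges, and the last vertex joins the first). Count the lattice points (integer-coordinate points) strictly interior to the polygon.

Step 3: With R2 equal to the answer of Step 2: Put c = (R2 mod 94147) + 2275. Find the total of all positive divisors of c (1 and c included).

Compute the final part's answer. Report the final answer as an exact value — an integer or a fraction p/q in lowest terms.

2560

Step 1: remainder = value at the root: 1*(14)^3 - 5*(14)^2 - 8*(14)^1 + 1 = (2744) + (-980) + (-112) + (1) = 1653; answer 1653
Step 2: R1 = 1653; w = 3; cross terms: (29*3 - 32*-11)=439, (32*17 - 10*3)=514, (10*-11 - 29*17)=-603; twice the area = |350| = 350; area = 175; boundary points = 1 + 2 + 1 = 4; strictly interior points = area - boundary/2 + 1 = 174; answer 174
Step 3: R2 = 174; c = 2449; 2449 = 31 * 79; sigma = (1 + 31) * (1 + 79) = 32 * 80 = 2560; answer 2560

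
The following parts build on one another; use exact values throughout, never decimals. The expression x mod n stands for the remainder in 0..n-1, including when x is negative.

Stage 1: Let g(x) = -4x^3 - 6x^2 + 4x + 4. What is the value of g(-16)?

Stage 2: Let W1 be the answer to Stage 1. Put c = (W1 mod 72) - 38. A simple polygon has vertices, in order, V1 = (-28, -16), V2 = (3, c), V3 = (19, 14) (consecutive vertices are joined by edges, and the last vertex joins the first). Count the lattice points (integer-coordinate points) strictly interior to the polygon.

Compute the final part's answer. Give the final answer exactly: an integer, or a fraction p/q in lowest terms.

320

Stage 1: -4*(-16)^3 - 6*(-16)^2 + 4*(-16)^1 + 4 = (16384) + (-1536) + (-64) + (4) = 14788; answer 14788
Stage 2: W1 = 14788; c = -10; cross terms: (-28*-10 - 3*-16)=328, (3*14 - 19*-10)=232, (19*-16 - -28*14)=88; twice the area = |648| = 648; area = 324; boundary points = 1 + 8 + 1 = 10; strictly interior points = area - boundary/2 + 1 = 320; answer 320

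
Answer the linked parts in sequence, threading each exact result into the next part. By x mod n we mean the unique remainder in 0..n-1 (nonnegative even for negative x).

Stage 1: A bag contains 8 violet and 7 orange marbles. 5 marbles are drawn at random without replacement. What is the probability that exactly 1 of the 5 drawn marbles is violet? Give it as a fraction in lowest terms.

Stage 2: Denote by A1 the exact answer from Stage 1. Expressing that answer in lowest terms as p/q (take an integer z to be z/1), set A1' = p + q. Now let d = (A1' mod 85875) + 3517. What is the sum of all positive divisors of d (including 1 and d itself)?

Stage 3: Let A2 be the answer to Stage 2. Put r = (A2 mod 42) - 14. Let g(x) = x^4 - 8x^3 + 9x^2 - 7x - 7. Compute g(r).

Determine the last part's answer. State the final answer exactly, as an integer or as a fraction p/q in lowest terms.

-147

Stage 1: total draws C(15,5) = 3003; favorable C(8,1)*C(7,4) = 280; P = 40/429; answer 40/429
Stage 2: A1 = 40/429; threaded value p + q = 469; d = 3986; 3986 = 2 * 1993; sigma = (1 + 2) * (1 + 1993) = 3 * 1994 = 5982; answer 5982
Stage 3: A2 = 5982; r = 4; 1*(4)^4 - 8*(4)^3 + 9*(4)^2 - 7*(4)^1 - 7 = (256) + (-512) + (144) + (-28) + (-7) = -147; answer -147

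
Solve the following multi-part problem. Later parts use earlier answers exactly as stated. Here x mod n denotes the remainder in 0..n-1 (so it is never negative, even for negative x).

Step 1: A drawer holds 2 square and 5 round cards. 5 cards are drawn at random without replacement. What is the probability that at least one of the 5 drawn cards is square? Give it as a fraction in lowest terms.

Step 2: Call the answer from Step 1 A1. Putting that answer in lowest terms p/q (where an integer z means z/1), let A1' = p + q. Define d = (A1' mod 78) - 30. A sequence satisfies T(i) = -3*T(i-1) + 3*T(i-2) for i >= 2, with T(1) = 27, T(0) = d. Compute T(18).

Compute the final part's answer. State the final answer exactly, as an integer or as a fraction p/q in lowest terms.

Step 1: total draws C(7,5) = 21; complement C(5,5) = 1; favorable 21 - 1 = 20; P = 20/21; answer 20/21
Step 2: A1 = 20/21; threaded value p + q = 41; d = 11; T(2) = -3*(27) + 3*(11) = -48; iterating: T(2)=-48, T(3)=225, T(4)=-819, T(5)=3132, T(6)=-11853, T(7)=44955, T(8)=-170424, T(9)=646137, T(10)=-2449683, T(11)=9287460, T(12)=-35211429, T(13)=133496667, T(14)=-506124288, T(15)=1918862865, T(16)=-7274961459, T(17)=27581472972, T(18)=-104569303293; answer -104569303293

-104569303293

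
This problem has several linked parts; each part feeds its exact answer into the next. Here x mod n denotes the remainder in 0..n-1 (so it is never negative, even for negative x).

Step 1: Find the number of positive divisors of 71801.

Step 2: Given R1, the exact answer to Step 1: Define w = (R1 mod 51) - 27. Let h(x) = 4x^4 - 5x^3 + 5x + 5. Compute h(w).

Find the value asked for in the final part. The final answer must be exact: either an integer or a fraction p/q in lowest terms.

1180089

Step 1: 71801 = 19 * 3779; number of divisors = (1+1) * (1+1) = 4; answer 4
Step 2: R1 = 4; w = -23; 4*(-23)^4 - 5*(-23)^3 + 5*(-23)^1 + 5 = (1119364) + (60835) + (-115) + (5) = 1180089; answer 1180089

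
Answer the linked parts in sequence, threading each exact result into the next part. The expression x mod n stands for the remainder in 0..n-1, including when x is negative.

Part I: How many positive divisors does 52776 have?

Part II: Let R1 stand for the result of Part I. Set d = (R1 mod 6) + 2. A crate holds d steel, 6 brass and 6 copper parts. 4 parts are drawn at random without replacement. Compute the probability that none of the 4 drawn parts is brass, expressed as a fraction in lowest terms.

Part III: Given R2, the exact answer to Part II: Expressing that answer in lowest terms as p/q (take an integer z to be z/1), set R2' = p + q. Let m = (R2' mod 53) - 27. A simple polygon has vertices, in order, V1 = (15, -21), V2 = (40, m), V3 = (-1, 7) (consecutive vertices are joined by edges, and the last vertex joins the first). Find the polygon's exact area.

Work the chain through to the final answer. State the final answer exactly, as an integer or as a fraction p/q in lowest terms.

678

Part I: 52776 = 2^3 * 3^2 * 733; number of divisors = (3+1) * (2+1) * (1+1) = 24; answer 24
Part II: R1 = 24; d = 2; total draws C(14,4) = 1001; favorable C(8,4) = 70; P = 10/143; answer 10/143
Part III: R2 = 10/143; threaded value p + q = 153; m = 20; cross terms: (15*20 - 40*-21)=1140, (40*7 - -1*20)=300, (-1*-21 - 15*7)=-84; twice the area = |1356| = 1356; area = 678; answer 678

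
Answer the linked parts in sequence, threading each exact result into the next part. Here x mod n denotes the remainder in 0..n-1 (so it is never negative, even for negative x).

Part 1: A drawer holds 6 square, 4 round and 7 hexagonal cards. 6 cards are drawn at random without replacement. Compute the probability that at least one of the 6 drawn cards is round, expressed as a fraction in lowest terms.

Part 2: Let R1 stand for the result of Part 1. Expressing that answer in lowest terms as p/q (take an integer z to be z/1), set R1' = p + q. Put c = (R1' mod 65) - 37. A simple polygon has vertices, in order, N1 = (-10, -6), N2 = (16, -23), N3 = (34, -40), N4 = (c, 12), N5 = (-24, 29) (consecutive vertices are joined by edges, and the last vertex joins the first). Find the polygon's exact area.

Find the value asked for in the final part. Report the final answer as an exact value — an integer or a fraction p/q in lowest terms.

1351

Part 1: total draws C(17,6) = 12376; complement C(13,6) = 1716; favorable 12376 - 1716 = 10660; P = 205/238; answer 205/238
Part 2: R1 = 205/238; threaded value p + q = 443; c = 16; cross terms: (-10*-23 - 16*-6)=326, (16*-40 - 34*-23)=142, (34*12 - 16*-40)=1048, (16*29 - -24*12)=752, (-24*-6 - -10*29)=434; twice the area = |2702| = 2702; area = 1351; answer 1351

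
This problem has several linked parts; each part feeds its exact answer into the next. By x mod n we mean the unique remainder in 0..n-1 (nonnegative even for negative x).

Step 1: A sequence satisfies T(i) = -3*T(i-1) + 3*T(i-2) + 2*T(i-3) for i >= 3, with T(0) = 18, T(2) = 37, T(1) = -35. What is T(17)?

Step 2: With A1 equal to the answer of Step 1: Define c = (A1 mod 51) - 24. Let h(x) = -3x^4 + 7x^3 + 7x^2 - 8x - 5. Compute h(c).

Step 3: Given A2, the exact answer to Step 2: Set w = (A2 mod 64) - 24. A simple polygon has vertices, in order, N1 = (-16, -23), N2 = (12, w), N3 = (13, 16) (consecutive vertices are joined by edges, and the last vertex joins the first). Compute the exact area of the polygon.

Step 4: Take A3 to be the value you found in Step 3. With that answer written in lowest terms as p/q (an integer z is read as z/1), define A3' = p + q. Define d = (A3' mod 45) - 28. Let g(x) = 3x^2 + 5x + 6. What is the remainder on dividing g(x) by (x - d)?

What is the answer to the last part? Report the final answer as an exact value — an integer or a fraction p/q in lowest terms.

238

Step 1: T(3) = -3*(37) + 3*(-35) + 2*(18) = -180; iterating: T(3)=-180, T(4)=581, T(5)=-2209, T(6)=8010, T(7)=-29495, T(8)=108097, T(9)=-396756, T(10)=1455569, T(11)=-5340781, T(12)=19595538, T(13)=-71897819, T(14)=263798509, T(15)=-967897908, T(16)=3551293613, T(17)=-13029977545; answer -13029977545
Step 2: A1 = -13029977545; c = -13; -3*(-13)^4 + 7*(-13)^3 + 7*(-13)^2 - 8*(-13)^1 - 5 = (-85683) + (-15379) + (1183) + (104) + (-5) = -99780; answer -99780
Step 3: A2 = -99780; w = 36; cross terms: (-16*36 - 12*-23)=-300, (12*16 - 13*36)=-276, (13*-23 - -16*16)=-43; twice the area = |-619| = 619; area = 619/2; answer 619/2
Step 4: A3 = 619/2; threaded value p + q = 621; d = 8; remainder = value at the root: 3*(8)^2 + 5*(8)^1 + 6 = (192) + (40) + (6) = 238; answer 238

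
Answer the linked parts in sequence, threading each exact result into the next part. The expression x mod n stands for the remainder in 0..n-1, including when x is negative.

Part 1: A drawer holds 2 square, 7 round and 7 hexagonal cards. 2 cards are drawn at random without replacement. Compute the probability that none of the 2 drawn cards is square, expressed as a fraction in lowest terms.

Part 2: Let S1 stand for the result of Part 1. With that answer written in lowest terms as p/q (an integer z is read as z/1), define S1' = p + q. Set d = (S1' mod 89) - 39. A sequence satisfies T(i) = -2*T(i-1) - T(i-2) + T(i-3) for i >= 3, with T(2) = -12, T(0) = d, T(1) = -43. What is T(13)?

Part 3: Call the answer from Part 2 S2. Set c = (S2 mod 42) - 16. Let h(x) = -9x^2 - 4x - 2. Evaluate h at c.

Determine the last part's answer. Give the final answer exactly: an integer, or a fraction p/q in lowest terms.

Part 1: total draws C(16,2) = 120; favorable C(14,2) = 91; P = 91/120; answer 91/120
Part 2: S1 = 91/120; threaded value p + q = 211; d = -6; T(3) = -2*(-12) - 1*(-43) + 1*(-6) = 61; iterating: T(3)=61, T(4)=-153, T(5)=233, T(6)=-252, T(7)=118, T(8)=249, T(9)=-868, T(10)=1605, T(11)=-2093, T(12)=1713, T(13)=272; answer 272
Part 3: S2 = 272; c = 4; -9*(4)^2 - 4*(4)^1 - 2 = (-144) + (-16) + (-2) = -162; answer -162

-162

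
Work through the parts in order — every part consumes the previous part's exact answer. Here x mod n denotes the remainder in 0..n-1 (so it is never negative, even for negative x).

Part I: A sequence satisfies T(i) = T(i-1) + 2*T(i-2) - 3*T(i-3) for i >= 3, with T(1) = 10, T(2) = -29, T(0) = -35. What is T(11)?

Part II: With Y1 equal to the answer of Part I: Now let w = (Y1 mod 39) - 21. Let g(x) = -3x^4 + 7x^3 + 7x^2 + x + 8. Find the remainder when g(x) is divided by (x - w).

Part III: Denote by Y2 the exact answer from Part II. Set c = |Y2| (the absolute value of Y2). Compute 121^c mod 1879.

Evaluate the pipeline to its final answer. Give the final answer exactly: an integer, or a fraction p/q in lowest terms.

Part I: T(3) = 1*(-29) + 2*(10) - 3*(-35) = 96; iterating: T(3)=96, T(4)=8, T(5)=287, T(6)=15, T(7)=565, T(8)=-266, T(9)=819, T(10)=-1408, T(11)=1028; answer 1028
Part II: Y1 = 1028; w = -7; remainder = value at the root: -3*(-7)^4 + 7*(-7)^3 + 7*(-7)^2 + 1*(-7)^1 + 8 = (-7203) + (-2401) + (343) + (-7) + (8) = -9260; answer -9260
Part III: Y2 = -9260; c = 9260; squarings mod 1879: 121^1=121, 121^2=1488, 121^4=682, 121^8=1011, 121^16=1824, 121^32=1146, 121^64=1774, 121^128=1630, 121^256=1873, 121^512=36, 121^1024=1296, 121^2048=1669, 121^4096=883, 121^8192=1783; 121^9260 = 121^4 * 121^8 * 121^32 * 121^1024 * 121^8192 = 603 (mod 1879); answer 603

603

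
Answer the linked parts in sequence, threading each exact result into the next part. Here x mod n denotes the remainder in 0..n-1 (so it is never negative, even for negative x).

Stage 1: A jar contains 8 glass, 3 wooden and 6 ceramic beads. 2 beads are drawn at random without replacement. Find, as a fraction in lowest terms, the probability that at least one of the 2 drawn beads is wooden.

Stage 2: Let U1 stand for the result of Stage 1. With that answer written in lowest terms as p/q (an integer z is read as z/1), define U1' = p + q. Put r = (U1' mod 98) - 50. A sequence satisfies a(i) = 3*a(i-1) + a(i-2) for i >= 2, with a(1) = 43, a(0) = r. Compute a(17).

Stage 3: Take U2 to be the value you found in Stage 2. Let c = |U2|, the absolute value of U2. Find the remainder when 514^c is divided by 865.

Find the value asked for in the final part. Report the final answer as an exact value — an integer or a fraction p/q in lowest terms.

636

Stage 1: total draws C(17,2) = 136; complement C(14,2) = 91; favorable 136 - 91 = 45; P = 45/136; answer 45/136
Stage 2: U1 = 45/136; threaded value p + q = 181; r = 33; a(2) = 3*(43) + 1*(33) = 162; iterating: a(2)=162, a(3)=529, a(4)=1749, a(5)=5776, a(6)=19077, a(7)=63007, a(8)=208098, a(9)=687301, a(10)=2270001, a(11)=7497304, a(12)=24761913, a(13)=81783043, a(14)=270111042, a(15)=892116169, a(16)=2946459549, a(17)=9731494816; answer 9731494816
Stage 3: U2 = 9731494816; c = 9731494816; squarings mod 865: 514^1=514, 514^2=371, 514^4=106, 514^8=856, 514^16=81, 514^32=506, 514^64=861, 514^128=16, 514^256=256, 514^512=661, 514^1024=96, 514^2048=566, 514^4096=306, 514^8192=216, 514^16384=811, 514^32768=321, 514^65536=106, 514^131072=856, 514^262144=81, 514^524288=506, 514^1048576=861, 514^2097152=16, 514^4194304=256, 514^8388608=661, 514^16777216=96, 514^33554432=566, 514^67108864=306, 514^134217728=216, 514^268435456=811, 514^536870912=321, 514^1073741824=106, 514^2147483648=856, 514^4294967296=81, 514^8589934592=506; 514^9731494816 = 514^32 * 514^128 * 514^256 * 514^512 * 514^4096 * 514^16384 * 514^32768 * 514^131072 * 514^524288 * 514^67108864 * 514^1073741824 * 514^8589934592 = 636 (mod 865); answer 636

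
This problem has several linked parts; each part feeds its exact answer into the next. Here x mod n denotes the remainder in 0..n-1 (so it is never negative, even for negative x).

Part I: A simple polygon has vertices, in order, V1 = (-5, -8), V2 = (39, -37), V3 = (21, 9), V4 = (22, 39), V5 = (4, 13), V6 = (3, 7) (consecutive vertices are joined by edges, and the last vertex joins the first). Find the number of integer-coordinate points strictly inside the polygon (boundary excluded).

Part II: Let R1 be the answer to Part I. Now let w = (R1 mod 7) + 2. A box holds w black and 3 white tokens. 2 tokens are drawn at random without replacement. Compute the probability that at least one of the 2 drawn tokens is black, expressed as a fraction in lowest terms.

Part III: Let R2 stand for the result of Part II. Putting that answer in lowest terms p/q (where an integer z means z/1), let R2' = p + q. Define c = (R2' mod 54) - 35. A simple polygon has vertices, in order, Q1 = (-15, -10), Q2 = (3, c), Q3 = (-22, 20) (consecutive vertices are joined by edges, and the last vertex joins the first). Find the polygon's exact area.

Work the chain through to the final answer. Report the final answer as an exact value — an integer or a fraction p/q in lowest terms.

Part I: cross terms: (-5*-37 - 39*-8)=497, (39*9 - 21*-37)=1128, (21*39 - 22*9)=621, (22*13 - 4*39)=130, (4*7 - 3*13)=-11, (3*-8 - -5*7)=11; twice the area = |2376| = 2376; area = 1188; boundary points = 1 + 2 + 1 + 2 + 1 + 1 = 8; strictly interior points = area - boundary/2 + 1 = 1185; answer 1185
Part II: R1 = 1185; w = 4; total draws C(7,2) = 21; complement C(3,2) = 3; favorable 21 - 3 = 18; P = 6/7; answer 6/7
Part III: R2 = 6/7; threaded value p + q = 13; c = -22; cross terms: (-15*-22 - 3*-10)=360, (3*20 - -22*-22)=-424, (-22*-10 - -15*20)=520; twice the area = |456| = 456; area = 228; answer 228

228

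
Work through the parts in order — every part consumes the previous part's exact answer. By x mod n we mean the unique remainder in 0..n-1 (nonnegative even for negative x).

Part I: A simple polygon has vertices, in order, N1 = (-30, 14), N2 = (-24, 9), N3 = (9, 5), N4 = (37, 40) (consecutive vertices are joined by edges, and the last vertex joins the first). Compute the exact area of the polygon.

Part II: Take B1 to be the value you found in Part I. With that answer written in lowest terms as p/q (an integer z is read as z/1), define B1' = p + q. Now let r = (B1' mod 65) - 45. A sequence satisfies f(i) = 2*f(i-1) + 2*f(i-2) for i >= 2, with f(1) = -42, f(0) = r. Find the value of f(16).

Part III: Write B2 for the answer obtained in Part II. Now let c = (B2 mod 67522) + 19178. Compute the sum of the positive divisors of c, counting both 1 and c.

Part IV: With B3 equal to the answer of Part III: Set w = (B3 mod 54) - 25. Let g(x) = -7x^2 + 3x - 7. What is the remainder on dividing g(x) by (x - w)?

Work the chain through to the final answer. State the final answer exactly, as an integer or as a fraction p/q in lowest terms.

-167

Part I: cross terms: (-30*9 - -24*14)=66, (-24*5 - 9*9)=-201, (9*40 - 37*5)=175, (37*14 - -30*40)=1718; twice the area = |1758| = 1758; area = 879; answer 879
Part II: B1 = 879; threaded value p + q = 880; r = -10; f(2) = 2*(-42) + 2*(-10) = -104; iterating: f(2)=-104, f(3)=-292, f(4)=-792, f(5)=-2168, f(6)=-5920, f(7)=-16176, f(8)=-44192, f(9)=-120736, f(10)=-329856, f(11)=-901184, f(12)=-2462080, f(13)=-6726528, f(14)=-18377216, f(15)=-50207488, f(16)=-137169408; answer -137169408
Part III: B2 = -137169408; c = 54474; 54474 = 2 * 3 * 7 * 1297; sigma = (1 + 2) * (1 + 3) * (1 + 7) * (1 + 1297) = 3 * 4 * 8 * 1298 = 124608; answer 124608
Part IV: B3 = 124608; w = 5; remainder = value at the root: -7*(5)^2 + 3*(5)^1 - 7 = (-175) + (15) + (-7) = -167; answer -167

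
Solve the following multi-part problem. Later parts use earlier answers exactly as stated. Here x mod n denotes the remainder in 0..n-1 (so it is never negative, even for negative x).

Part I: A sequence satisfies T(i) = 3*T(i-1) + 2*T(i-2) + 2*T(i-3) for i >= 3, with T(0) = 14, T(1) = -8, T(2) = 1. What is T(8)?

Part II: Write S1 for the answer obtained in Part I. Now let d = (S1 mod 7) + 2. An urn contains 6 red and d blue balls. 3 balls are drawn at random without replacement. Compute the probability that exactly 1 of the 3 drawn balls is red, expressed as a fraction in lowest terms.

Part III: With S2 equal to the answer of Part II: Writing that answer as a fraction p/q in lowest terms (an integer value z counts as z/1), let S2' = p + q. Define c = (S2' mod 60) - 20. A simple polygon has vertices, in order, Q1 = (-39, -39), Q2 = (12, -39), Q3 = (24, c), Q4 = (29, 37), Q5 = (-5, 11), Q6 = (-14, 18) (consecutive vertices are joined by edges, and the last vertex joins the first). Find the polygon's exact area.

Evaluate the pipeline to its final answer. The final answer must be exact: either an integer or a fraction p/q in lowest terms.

Part I: T(3) = 3*(1) + 2*(-8) + 2*(14) = 15; iterating: T(3)=15, T(4)=31, T(5)=125, T(6)=467, T(7)=1713, T(8)=6323; answer 6323
Part II: S1 = 6323; d = 4; total draws C(10,3) = 120; favorable C(6,1)*C(4,2) = 36; P = 3/10; answer 3/10
Part III: S2 = 3/10; threaded value p + q = 13; c = -7; cross terms: (-39*-39 - 12*-39)=1989, (12*-7 - 24*-39)=852, (24*37 - 29*-7)=1091, (29*11 - -5*37)=504, (-5*18 - -14*11)=64, (-14*-39 - -39*18)=1248; twice the area = |5748| = 5748; area = 2874; answer 2874

2874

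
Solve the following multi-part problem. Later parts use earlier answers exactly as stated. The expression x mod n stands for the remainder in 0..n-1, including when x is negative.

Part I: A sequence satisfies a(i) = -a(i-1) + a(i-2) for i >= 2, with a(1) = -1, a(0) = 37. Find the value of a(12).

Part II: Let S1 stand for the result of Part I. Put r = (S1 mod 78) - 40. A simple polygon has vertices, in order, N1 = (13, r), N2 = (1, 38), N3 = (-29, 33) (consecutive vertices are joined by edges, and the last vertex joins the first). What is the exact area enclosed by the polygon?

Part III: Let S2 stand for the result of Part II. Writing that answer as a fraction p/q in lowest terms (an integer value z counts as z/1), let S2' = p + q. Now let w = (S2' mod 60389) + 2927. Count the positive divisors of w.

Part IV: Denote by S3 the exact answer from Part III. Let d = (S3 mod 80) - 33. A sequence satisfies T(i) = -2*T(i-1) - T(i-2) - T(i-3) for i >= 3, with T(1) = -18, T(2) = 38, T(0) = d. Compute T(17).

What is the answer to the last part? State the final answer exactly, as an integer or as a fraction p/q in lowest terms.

Part I: a(2) = -1*(-1) + 1*(37) = 38; iterating: a(2)=38, a(3)=-39, a(4)=77, a(5)=-116, a(6)=193, a(7)=-309, a(8)=502, a(9)=-811, a(10)=1313, a(11)=-2124, a(12)=3437; answer 3437
Part II: S1 = 3437; r = -35; cross terms: (13*38 - 1*-35)=529, (1*33 - -29*38)=1135, (-29*-35 - 13*33)=586; twice the area = |2250| = 2250; area = 1125; answer 1125
Part III: S2 = 1125; threaded value p + q = 1126; w = 4053; 4053 = 3 * 7 * 193; number of divisors = (1+1) * (1+1) * (1+1) = 8; answer 8
Part IV: S3 = 8; d = -25; T(3) = -2*(38) - 1*(-18) - 1*(-25) = -33; iterating: T(3)=-33, T(4)=46, T(5)=-97, T(6)=181, T(7)=-311, T(8)=538, T(9)=-946, T(10)=1665, T(11)=-2922, T(12)=5125, T(13)=-8993, T(14)=15783, T(15)=-27698, T(16)=48606, T(17)=-85297; answer -85297

-85297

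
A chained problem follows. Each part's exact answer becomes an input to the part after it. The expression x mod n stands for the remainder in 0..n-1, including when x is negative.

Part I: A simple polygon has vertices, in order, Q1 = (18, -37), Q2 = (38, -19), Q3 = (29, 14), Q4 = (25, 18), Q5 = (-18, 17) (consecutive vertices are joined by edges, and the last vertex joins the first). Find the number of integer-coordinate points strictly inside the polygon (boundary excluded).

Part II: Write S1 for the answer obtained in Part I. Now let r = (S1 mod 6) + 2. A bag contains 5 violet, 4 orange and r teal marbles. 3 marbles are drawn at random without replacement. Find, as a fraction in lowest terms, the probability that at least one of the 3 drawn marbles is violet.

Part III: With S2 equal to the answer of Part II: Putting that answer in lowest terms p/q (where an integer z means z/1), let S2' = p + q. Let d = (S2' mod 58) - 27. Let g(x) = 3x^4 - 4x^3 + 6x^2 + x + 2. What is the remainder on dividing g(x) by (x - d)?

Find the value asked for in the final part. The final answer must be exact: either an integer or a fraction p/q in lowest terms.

Part I: cross terms: (18*-19 - 38*-37)=1064, (38*14 - 29*-19)=1083, (29*18 - 25*14)=172, (25*17 - -18*18)=749, (-18*-37 - 18*17)=360; twice the area = |3428| = 3428; area = 1714; boundary points = 2 + 3 + 4 + 1 + 18 = 28; strictly interior points = area - boundary/2 + 1 = 1701; answer 1701
Part II: S1 = 1701; r = 5; total draws C(14,3) = 364; complement C(9,3) = 84; favorable 364 - 84 = 280; P = 10/13; answer 10/13
Part III: S2 = 10/13; threaded value p + q = 23; d = -4; remainder = value at the root: 3*(-4)^4 - 4*(-4)^3 + 6*(-4)^2 + 1*(-4)^1 + 2 = (768) + (256) + (96) + (-4) + (2) = 1118; answer 1118

1118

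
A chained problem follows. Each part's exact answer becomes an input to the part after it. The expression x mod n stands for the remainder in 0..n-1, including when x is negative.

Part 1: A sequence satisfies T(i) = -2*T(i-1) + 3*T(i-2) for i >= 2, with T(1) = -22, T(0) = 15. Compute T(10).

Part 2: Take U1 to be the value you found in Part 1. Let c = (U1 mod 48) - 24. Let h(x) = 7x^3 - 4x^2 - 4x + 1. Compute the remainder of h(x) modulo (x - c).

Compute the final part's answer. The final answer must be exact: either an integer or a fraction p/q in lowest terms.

-2568

Part 1: T(2) = -2*(-22) + 3*(15) = 89; iterating: T(2)=89, T(3)=-244, T(4)=755, T(5)=-2242, T(6)=6749, T(7)=-20224, T(8)=60695, T(9)=-182062, T(10)=546209; answer 546209
Part 2: U1 = 546209; c = -7; remainder = value at the root: 7*(-7)^3 - 4*(-7)^2 - 4*(-7)^1 + 1 = (-2401) + (-196) + (28) + (1) = -2568; answer -2568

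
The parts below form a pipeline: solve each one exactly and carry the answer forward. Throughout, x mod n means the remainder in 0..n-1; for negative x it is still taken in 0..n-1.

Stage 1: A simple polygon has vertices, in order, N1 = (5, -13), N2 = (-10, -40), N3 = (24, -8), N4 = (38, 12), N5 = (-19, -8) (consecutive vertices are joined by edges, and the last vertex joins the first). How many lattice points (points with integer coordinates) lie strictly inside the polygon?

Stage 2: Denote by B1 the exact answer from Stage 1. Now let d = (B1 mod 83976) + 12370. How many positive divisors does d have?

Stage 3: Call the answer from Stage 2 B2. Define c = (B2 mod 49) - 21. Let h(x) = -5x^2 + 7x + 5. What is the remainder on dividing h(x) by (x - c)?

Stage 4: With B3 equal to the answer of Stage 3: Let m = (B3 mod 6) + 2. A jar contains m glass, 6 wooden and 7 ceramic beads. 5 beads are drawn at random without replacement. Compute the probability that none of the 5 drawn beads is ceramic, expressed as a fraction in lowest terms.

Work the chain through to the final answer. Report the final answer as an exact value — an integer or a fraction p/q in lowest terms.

Stage 1: cross terms: (5*-40 - -10*-13)=-330, (-10*-8 - 24*-40)=1040, (24*12 - 38*-8)=592, (38*-8 - -19*12)=-76, (-19*-13 - 5*-8)=287; twice the area = |1513| = 1513; area = 1513/2; boundary points = 3 + 2 + 2 + 1 + 1 = 9; strictly interior points = area - boundary/2 + 1 = 753; answer 753
Stage 2: B1 = 753; d = 13123; 13123 = 11 * 1193; number of divisors = (1+1) * (1+1) = 4; answer 4
Stage 3: B2 = 4; c = -17; remainder = value at the root: -5*(-17)^2 + 7*(-17)^1 + 5 = (-1445) + (-119) + (5) = -1559; answer -1559
Stage 4: B3 = -1559; m = 3; total draws C(16,5) = 4368; favorable C(9,5) = 126; P = 3/104; answer 3/104

3/104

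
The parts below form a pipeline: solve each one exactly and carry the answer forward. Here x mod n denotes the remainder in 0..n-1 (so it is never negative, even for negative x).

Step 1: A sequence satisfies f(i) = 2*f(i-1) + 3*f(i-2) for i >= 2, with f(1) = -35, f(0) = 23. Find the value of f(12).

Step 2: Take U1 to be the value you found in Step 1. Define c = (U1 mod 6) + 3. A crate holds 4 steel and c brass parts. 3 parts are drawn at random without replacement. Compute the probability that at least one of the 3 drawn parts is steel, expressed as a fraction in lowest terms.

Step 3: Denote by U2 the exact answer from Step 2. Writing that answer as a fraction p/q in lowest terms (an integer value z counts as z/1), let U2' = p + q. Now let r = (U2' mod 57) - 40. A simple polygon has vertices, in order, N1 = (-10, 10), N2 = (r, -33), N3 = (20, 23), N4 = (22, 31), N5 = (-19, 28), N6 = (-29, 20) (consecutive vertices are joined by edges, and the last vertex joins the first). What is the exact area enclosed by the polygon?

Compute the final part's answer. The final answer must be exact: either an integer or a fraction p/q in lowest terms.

1319

Step 1: f(2) = 2*(-35) + 3*(23) = -1; iterating: f(2)=-1, f(3)=-107, f(4)=-217, f(5)=-755, f(6)=-2161, f(7)=-6587, f(8)=-19657, f(9)=-59075, f(10)=-177121, f(11)=-531467, f(12)=-1594297; answer -1594297
Step 2: U1 = -1594297; c = 8; total draws C(12,3) = 220; complement C(8,3) = 56; favorable 220 - 56 = 164; P = 41/55; answer 41/55
Step 3: U2 = 41/55; threaded value p + q = 96; r = -1; cross terms: (-10*-33 - -1*10)=340, (-1*23 - 20*-33)=637, (20*31 - 22*23)=114, (22*28 - -19*31)=1205, (-19*20 - -29*28)=432, (-29*10 - -10*20)=-90; twice the area = |2638| = 2638; area = 1319; answer 1319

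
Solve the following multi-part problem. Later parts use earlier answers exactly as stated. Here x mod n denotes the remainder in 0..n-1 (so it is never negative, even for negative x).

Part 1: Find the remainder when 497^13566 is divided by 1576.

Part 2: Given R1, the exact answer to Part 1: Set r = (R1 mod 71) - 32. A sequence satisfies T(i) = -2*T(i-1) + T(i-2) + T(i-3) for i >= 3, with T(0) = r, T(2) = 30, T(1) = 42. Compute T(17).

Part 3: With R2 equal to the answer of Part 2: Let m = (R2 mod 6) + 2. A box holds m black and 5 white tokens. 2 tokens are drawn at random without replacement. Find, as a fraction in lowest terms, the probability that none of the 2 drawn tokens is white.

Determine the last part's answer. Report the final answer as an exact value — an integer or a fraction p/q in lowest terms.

7/22

Part 1: squarings mod 1576: 497^1=497, 497^2=1153, 497^4=841, 497^8=1233, 497^16=1025, 497^32=1009, 497^64=1561, 497^128=225, 497^256=193, 497^512=1001, 497^1024=1241, 497^2048=329, 497^4096=1073, 497^8192=849; 497^13566 = 497^2 * 497^4 * 497^8 * 497^16 * 497^32 * 497^64 * 497^128 * 497^1024 * 497^4096 * 497^8192 = 161 (mod 1576); answer 161
Part 2: R1 = 161; r = -13; T(3) = -2*(30) + 1*(42) + 1*(-13) = -31; iterating: T(3)=-31, T(4)=134, T(5)=-269, T(6)=641, T(7)=-1417, T(8)=3206, T(9)=-7188, T(10)=16165, T(11)=-36312, T(12)=81601, T(13)=-183349, T(14)=411987, T(15)=-925722, T(16)=2080082, T(17)=-4673899; answer -4673899
Part 3: R2 = -4673899; m = 7; total draws C(12,2) = 66; favorable C(7,2) = 21; P = 7/22; answer 7/22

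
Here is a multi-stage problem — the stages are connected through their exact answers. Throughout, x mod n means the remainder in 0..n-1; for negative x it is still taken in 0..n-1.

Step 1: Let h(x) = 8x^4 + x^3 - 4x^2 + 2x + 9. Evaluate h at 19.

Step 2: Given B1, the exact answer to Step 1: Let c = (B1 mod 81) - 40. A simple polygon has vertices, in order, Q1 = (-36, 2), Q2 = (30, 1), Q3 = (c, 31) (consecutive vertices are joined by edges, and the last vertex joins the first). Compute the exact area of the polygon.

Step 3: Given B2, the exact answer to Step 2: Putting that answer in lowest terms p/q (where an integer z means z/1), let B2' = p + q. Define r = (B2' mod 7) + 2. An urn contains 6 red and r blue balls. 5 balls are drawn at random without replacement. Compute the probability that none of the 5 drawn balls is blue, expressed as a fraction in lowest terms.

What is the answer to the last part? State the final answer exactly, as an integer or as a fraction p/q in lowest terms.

Step 1: 8*(19)^4 + 1*(19)^3 - 4*(19)^2 + 2*(19)^1 + 9 = (1042568) + (6859) + (-1444) + (38) + (9) = 1048030; answer 1048030
Step 2: B1 = 1048030; c = 12; cross terms: (-36*1 - 30*2)=-96, (30*31 - 12*1)=918, (12*2 - -36*31)=1140; twice the area = |1962| = 1962; area = 981; answer 981
Step 3: B2 = 981; threaded value p + q = 982; r = 4; total draws C(10,5) = 252; favorable C(6,5) = 6; P = 1/42; answer 1/42

1/42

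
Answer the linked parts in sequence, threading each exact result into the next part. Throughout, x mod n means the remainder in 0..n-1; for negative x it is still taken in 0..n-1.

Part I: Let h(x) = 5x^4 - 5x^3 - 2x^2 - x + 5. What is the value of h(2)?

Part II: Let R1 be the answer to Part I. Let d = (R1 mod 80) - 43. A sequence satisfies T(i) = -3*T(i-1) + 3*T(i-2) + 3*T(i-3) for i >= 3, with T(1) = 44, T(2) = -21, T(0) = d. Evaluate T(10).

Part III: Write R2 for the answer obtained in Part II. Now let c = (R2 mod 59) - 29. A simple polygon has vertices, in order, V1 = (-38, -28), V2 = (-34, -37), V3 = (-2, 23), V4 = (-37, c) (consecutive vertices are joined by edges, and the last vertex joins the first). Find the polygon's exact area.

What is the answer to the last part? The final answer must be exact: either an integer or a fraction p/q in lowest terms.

Part I: 5*(2)^4 - 5*(2)^3 - 2*(2)^2 - 1*(2)^1 + 5 = (80) + (-40) + (-8) + (-2) + (5) = 35; answer 35
Part II: R1 = 35; d = -8; T(3) = -3*(-21) + 3*(44) + 3*(-8) = 171; iterating: T(3)=171, T(4)=-444, T(5)=1782, T(6)=-6165, T(7)=22509, T(8)=-80676, T(9)=291060, T(10)=-1047681; answer -1047681
Part III: R2 = -1047681; c = 12; cross terms: (-38*-37 - -34*-28)=454, (-34*23 - -2*-37)=-856, (-2*12 - -37*23)=827, (-37*-28 - -38*12)=1492; twice the area = |1917| = 1917; area = 1917/2; answer 1917/2

1917/2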